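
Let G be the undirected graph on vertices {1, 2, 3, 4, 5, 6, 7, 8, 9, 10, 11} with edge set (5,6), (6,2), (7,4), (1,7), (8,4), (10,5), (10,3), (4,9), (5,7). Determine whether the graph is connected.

No

Component: {11}
Component: {1, 2, 3, 4, 5, 6, 7, 8, 9, 10}
There are 2 separate components, so the graph is not connected.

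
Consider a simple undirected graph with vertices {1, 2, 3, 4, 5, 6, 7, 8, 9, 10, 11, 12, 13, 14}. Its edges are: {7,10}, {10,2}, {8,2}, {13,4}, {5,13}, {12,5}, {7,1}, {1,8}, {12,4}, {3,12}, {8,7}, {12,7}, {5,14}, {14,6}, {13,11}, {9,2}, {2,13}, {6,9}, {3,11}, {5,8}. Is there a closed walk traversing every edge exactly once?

Yes

Degrees: 1:2, 2:4, 3:2, 4:2, 5:4, 6:2, 7:4, 8:4, 9:2, 10:2, 11:2, 12:4, 13:4, 14:2
All degrees are even and the non-isolated vertices are connected — an Eulerian circuit exists.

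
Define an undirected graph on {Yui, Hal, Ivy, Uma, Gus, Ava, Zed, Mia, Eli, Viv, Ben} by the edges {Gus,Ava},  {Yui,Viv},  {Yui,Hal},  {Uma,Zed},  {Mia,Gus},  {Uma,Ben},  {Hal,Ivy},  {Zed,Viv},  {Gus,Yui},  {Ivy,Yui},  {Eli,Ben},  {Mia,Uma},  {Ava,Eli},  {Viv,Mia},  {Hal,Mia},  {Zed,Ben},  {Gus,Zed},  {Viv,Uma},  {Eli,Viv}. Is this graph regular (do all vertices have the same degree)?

No

Degrees: Yui:4, Hal:3, Ivy:2, Uma:4, Gus:4, Ava:2, Zed:4, Mia:4, Eli:3, Viv:5, Ben:3
Vertex Ivy has degree 2 while Viv has degree 5, so the graph is not regular.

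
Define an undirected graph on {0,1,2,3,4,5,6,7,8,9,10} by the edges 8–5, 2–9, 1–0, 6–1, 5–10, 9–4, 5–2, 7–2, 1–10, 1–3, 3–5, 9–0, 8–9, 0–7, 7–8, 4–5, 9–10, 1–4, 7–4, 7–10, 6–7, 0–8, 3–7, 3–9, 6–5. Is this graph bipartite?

No

9-0-8-9 is an odd cycle (length 3), and a bipartite graph can contain only even cycles.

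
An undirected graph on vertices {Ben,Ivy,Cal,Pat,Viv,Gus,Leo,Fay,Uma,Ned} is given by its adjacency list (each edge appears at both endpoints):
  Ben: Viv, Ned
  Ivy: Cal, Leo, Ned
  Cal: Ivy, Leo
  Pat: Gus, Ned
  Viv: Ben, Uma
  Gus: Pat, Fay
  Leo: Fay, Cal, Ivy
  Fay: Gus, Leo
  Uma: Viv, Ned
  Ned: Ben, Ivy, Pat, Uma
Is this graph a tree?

No

The graph has 10 vertices and 12 edges.
A tree on 10 vertices has exactly 9 edges; this graph has 12, so it contains a cycle and is not a tree.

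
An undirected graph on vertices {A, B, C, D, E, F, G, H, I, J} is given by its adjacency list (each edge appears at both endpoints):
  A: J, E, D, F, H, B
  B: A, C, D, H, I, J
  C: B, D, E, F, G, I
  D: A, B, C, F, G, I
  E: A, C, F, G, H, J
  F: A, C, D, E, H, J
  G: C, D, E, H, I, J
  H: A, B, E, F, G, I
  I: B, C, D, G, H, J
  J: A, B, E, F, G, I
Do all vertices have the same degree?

Degrees: A:6, B:6, C:6, D:6, E:6, F:6, G:6, H:6, I:6, J:6
Every vertex has degree 6, so the graph is 6-regular.

Yes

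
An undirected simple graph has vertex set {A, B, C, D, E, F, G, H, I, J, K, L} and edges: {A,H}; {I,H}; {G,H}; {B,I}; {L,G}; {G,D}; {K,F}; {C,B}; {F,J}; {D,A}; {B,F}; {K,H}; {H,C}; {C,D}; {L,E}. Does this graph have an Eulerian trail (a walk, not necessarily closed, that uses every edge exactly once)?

No

Degrees: A:2, B:3, C:3, D:3, E:1, F:3, G:3, H:5, I:2, J:1, K:2, L:2
Odd-degree vertices: B, C, D, E, F, G, H, J (8 total).
An Eulerian trail requires 0 or 2 odd-degree vertices; here there are 8.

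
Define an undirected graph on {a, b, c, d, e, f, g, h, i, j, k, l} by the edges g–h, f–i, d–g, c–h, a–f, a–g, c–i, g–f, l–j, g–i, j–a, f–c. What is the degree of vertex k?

k has no neighbors.

0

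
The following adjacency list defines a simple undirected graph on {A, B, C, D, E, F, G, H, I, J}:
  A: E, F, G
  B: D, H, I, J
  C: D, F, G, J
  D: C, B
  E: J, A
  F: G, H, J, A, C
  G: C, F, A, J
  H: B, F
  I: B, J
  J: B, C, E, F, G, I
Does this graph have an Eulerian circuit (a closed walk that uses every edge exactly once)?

Degrees: A:3, B:4, C:4, D:2, E:2, F:5, G:4, H:2, I:2, J:6
A, F have odd degree; an Eulerian circuit needs every degree to be even, so none exists.

No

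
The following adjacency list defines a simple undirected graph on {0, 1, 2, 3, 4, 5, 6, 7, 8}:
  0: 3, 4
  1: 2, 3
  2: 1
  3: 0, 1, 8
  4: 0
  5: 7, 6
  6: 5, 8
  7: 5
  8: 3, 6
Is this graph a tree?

The graph has 9 vertices and 8 edges.
It is connected with exactly 8 edges, hence acyclic — it is a tree.

Yes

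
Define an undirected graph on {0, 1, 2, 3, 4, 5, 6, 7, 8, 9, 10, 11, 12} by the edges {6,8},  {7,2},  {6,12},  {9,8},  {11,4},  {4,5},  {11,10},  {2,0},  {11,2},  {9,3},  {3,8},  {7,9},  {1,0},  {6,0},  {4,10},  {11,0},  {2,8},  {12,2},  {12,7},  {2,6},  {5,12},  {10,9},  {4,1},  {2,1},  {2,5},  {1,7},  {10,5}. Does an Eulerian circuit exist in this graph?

Degrees: 0:4, 1:4, 2:8, 3:2, 4:4, 5:4, 6:4, 7:4, 8:4, 9:4, 10:4, 11:4, 12:4
Every vertex has even degree and the edges form a single connected piece, so an Eulerian circuit exists.

Yes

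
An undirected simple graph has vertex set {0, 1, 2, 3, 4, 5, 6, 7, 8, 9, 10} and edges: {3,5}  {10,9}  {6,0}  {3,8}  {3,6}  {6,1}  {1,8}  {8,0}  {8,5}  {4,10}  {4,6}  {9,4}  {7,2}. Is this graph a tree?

The graph has 11 vertices and 13 edges.
It splits into 2 components, so it cannot be a tree.

No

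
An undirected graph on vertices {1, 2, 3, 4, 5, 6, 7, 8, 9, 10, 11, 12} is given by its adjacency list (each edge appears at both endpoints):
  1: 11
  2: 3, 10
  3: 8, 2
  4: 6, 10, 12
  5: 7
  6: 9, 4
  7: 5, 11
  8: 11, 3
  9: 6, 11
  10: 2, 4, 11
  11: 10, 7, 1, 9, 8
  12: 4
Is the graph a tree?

No

|V| = 12, |E| = 13.
A tree on 12 vertices has exactly 11 edges; this graph has 13, so it contains a cycle and is not a tree.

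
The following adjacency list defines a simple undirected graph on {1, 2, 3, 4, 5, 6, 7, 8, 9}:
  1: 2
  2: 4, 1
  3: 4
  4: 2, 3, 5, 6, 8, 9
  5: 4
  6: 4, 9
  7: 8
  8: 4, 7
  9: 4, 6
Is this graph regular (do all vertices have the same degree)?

Degrees: 1:1, 2:2, 3:1, 4:6, 5:1, 6:2, 7:1, 8:2, 9:2
Degrees are not all equal (e.g. deg(1)=1 but deg(4)=6); not regular.

No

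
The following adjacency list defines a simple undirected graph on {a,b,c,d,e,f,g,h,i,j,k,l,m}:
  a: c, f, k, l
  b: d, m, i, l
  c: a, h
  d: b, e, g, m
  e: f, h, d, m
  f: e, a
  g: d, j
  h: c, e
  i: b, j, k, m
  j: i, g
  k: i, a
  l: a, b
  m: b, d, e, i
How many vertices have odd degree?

Degrees: a:4, b:4, c:2, d:4, e:4, f:2, g:2, h:2, i:4, j:2, k:2, l:2, m:4
Odd-degree vertices: none.

0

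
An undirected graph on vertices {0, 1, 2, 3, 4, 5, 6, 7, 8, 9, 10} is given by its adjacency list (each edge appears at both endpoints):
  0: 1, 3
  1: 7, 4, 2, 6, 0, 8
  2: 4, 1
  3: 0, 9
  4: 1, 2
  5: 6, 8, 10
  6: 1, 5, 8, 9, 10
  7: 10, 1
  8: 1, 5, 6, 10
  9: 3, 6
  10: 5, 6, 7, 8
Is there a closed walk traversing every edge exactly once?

Degrees: 0:2, 1:6, 2:2, 3:2, 4:2, 5:3, 6:5, 7:2, 8:4, 9:2, 10:4
5, 6 have odd degree; an Eulerian circuit needs every degree to be even, so none exists.

No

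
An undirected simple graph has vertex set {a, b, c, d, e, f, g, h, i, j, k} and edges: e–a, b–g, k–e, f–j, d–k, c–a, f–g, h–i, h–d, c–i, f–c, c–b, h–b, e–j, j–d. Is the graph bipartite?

j-f-c-a-e-j is an odd cycle (length 5), and a bipartite graph can contain only even cycles.

No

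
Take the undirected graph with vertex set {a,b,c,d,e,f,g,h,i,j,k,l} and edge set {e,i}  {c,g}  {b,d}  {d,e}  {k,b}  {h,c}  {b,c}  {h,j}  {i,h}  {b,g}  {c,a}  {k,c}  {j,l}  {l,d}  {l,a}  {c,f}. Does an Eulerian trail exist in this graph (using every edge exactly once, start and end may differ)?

Degrees: a:2, b:4, c:6, d:3, e:2, f:1, g:2, h:3, i:2, j:2, k:2, l:3
Odd-degree vertices: d, f, h, l (4 total).
An Eulerian trail requires 0 or 2 odd-degree vertices; here there are 4.

No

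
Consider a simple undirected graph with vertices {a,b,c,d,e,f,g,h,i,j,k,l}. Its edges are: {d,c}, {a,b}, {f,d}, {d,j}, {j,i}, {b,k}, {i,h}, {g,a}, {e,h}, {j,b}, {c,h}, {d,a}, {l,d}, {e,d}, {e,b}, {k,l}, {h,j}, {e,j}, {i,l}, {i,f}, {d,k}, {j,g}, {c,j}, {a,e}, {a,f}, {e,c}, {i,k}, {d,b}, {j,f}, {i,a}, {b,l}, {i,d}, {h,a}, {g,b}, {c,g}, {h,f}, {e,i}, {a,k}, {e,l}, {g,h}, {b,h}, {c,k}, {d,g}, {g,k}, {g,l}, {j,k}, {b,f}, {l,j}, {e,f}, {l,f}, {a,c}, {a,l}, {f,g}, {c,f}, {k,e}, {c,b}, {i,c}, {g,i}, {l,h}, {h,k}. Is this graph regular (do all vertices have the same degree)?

Yes

Degrees: a:10, b:10, c:10, d:10, e:10, f:10, g:10, h:10, i:10, j:10, k:10, l:10
Every vertex has degree 10, so the graph is 10-regular.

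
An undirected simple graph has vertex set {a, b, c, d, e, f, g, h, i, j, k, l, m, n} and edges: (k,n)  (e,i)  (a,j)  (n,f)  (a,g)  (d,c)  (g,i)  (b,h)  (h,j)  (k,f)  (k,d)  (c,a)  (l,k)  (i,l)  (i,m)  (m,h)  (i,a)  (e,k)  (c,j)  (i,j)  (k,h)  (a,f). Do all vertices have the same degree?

Degrees: a:5, b:1, c:3, d:2, e:2, f:3, g:2, h:4, i:6, j:4, k:6, l:2, m:2, n:2
Degrees are not all equal (e.g. deg(b)=1 but deg(i)=6); not regular.

No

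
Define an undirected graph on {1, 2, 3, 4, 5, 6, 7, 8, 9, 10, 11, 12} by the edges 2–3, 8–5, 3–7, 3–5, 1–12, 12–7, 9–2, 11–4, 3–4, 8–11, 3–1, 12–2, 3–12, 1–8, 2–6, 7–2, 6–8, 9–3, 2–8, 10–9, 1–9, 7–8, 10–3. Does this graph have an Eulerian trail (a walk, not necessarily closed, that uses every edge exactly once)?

Yes

Degrees: 1:4, 2:6, 3:8, 4:2, 5:2, 6:2, 7:4, 8:6, 9:4, 10:2, 11:2, 12:4
Odd-degree vertices: none (0 total).
With 0 odd-degree vertices and all edges in one connected piece, an Eulerian trail exists.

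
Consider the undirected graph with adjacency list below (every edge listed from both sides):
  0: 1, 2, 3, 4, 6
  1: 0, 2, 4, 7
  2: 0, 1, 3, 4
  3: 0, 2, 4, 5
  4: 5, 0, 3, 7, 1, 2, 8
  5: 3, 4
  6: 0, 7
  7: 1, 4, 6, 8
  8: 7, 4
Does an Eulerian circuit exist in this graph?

Degrees: 0:5, 1:4, 2:4, 3:4, 4:7, 5:2, 6:2, 7:4, 8:2
Vertices with odd degree: 0, 4. An Eulerian circuit requires all degrees even.

No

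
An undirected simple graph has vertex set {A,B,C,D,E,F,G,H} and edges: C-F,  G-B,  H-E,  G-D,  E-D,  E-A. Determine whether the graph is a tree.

The graph has 8 vertices and 6 edges.
It splits into 2 components, so it cannot be a tree.

No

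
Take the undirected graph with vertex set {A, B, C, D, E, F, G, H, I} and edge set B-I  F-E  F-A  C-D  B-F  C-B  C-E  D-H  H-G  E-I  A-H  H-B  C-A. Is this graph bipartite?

Partition the vertices as {C, F, H, I} vs {A, B, D, E, G}. Each listed edge has one endpoint in each part, so the graph is bipartite.

Yes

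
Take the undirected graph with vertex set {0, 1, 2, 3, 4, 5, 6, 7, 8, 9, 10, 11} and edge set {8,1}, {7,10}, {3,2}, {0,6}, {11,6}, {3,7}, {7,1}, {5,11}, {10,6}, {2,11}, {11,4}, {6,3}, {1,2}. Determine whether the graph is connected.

Component: {9}
Component: {0, 1, 2, 3, 4, 5, 6, 7, 8, 10, 11}
There are 2 separate components, so the graph is not connected.

No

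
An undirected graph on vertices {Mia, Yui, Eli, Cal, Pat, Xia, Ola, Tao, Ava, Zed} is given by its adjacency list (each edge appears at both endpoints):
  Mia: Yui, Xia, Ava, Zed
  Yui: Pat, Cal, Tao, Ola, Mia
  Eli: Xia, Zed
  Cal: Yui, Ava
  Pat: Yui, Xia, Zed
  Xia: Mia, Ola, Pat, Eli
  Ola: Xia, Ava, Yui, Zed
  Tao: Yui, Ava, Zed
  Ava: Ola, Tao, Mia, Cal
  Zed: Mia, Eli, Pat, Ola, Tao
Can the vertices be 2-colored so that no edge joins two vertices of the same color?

Yes

Partition the vertices as {Yui, Xia, Ava, Zed} vs {Mia, Eli, Cal, Pat, Ola, Tao}. Each listed edge has one endpoint in each part, so the graph is bipartite.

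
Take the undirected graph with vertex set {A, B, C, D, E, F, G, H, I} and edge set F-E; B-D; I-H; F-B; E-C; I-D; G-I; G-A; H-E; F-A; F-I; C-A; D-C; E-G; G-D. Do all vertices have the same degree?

No

Degrees: A:3, B:2, C:3, D:4, E:4, F:4, G:4, H:2, I:4
Degrees are not all equal (e.g. deg(B)=2 but deg(D)=4); not regular.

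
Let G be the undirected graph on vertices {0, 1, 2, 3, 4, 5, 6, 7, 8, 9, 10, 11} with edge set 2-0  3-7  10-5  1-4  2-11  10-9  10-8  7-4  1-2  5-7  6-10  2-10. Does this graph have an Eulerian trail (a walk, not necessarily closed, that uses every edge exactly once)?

No

Degrees: 0:1, 1:2, 2:4, 3:1, 4:2, 5:2, 6:1, 7:3, 8:1, 9:1, 10:5, 11:1
Odd-degree vertices: 0, 3, 6, 7, 8, 9, 10, 11 (8 total).
An Eulerian trail requires 0 or 2 odd-degree vertices; here there are 8.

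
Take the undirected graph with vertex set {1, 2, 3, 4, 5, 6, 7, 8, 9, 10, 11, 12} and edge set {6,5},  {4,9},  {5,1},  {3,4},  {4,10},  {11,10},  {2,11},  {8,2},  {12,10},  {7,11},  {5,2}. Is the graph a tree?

Yes

|V| = 12, |E| = 11.
Connected and |E| = |V| - 1, which characterizes a tree.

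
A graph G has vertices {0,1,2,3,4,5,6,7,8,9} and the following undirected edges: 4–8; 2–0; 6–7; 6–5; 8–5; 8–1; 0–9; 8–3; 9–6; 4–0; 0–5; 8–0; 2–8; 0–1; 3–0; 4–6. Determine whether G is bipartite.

No

The cycle 1-8-0-1 has length 3, which is odd, so the graph is not bipartite.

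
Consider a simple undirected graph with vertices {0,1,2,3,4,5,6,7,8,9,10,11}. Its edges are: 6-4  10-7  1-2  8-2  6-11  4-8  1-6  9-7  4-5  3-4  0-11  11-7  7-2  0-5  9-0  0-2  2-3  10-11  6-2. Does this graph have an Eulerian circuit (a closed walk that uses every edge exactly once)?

Degrees: 0:4, 1:2, 2:6, 3:2, 4:4, 5:2, 6:4, 7:4, 8:2, 9:2, 10:2, 11:4
Every vertex has even degree and the edges form a single connected piece, so an Eulerian circuit exists.

Yes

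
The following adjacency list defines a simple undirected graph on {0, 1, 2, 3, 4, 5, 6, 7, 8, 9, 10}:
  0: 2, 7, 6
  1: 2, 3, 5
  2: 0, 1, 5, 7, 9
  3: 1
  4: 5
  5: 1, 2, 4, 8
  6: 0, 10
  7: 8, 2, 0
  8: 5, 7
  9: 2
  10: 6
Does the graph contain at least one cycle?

Yes

The graph has 11 vertices, 13 edges, and 1 connected component.
One cycle is 2-1-5-8-7-2.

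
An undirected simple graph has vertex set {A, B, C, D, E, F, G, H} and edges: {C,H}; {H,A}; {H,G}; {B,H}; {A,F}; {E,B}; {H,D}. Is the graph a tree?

Yes

|V| = 8, |E| = 7.
It is connected with exactly 7 edges, hence acyclic — it is a tree.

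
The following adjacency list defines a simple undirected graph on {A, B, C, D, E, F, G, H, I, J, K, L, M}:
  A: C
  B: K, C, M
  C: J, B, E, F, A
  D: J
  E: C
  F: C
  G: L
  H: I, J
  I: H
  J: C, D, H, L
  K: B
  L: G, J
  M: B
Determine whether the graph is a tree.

|V| = 13, |E| = 12.
Connected and |E| = |V| - 1, which characterizes a tree.

Yes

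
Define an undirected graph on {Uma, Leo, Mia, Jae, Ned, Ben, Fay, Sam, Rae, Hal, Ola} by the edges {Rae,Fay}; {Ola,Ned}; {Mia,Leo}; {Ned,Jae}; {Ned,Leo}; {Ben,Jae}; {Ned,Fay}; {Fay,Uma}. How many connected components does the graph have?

Component: {Sam}
Component: {Hal}
Component: {Uma, Leo, Mia, Jae, Ned, Ben, Fay, Rae, Ola}

3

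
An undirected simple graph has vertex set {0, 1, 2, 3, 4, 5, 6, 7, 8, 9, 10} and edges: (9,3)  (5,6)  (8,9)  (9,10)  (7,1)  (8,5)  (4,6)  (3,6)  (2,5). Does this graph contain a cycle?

Yes

The graph has 11 vertices, 9 edges, and 3 connected components.
Since 9 > 11 - 3, a cycle must exist; for instance 5-6-3-9-8-5.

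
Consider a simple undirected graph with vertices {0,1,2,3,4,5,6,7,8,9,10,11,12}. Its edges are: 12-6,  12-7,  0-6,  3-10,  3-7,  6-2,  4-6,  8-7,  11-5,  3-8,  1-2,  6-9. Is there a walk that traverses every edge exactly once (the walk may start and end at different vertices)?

No

Degrees: 0:1, 1:1, 2:2, 3:3, 4:1, 5:1, 6:5, 7:3, 8:2, 9:1, 10:1, 11:1, 12:2
Odd-degree vertices: 0, 1, 3, 4, 5, 6, 7, 9, 10, 11 (10 total).
An Eulerian trail requires 0 or 2 odd-degree vertices; here there are 10.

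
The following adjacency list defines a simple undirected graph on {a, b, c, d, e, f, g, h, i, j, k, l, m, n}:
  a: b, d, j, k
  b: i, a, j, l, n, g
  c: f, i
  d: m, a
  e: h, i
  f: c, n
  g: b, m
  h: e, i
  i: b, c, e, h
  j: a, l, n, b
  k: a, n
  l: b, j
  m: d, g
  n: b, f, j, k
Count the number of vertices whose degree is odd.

Degrees: a:4, b:6, c:2, d:2, e:2, f:2, g:2, h:2, i:4, j:4, k:2, l:2, m:2, n:4
Odd-degree vertices: none.

0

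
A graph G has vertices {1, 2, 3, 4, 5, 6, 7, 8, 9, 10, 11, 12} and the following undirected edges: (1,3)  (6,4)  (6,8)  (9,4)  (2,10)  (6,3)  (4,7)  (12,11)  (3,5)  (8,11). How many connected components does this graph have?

2

Component: {2, 10}
Component: {1, 3, 4, 5, 6, 7, 8, 9, 11, 12}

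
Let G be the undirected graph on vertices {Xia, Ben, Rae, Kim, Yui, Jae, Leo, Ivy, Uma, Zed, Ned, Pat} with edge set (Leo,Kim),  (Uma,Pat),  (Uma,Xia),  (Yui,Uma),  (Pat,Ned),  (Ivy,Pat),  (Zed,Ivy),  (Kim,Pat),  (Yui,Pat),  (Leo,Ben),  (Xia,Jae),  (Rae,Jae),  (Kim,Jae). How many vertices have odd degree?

8

Degrees: Xia:2, Ben:1, Rae:1, Kim:3, Yui:2, Jae:3, Leo:2, Ivy:2, Uma:3, Zed:1, Ned:1, Pat:5
Odd-degree vertices: Ben, Rae, Kim, Jae, Uma, Zed, Ned, Pat.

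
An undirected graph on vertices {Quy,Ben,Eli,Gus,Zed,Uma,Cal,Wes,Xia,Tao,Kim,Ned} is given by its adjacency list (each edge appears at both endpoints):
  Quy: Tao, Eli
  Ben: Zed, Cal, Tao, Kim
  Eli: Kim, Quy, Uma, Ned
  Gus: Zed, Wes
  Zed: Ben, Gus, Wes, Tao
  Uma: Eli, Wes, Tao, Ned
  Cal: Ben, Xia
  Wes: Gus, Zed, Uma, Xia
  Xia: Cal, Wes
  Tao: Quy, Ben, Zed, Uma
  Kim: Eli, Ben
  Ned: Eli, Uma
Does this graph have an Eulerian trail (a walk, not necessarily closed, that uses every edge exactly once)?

Yes

Degrees: Quy:2, Ben:4, Eli:4, Gus:2, Zed:4, Uma:4, Cal:2, Wes:4, Xia:2, Tao:4, Kim:2, Ned:2
Odd-degree vertices: none (0 total).
The non-isolated vertices are connected and exactly 0 have odd degree, so an Eulerian trail exists.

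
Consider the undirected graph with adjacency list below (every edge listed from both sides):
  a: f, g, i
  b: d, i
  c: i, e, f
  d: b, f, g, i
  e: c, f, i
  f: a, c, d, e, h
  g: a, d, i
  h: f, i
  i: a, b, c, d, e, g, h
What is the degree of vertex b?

Neighbors of b: d, i.

2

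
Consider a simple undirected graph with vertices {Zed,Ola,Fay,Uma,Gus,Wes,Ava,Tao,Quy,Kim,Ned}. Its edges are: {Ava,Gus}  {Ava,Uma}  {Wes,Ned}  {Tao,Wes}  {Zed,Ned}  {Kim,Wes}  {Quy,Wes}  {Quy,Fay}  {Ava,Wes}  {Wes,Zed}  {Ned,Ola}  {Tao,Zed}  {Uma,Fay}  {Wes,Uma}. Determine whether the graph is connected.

Yes

Starting from Zed and exploring outward reaches every vertex (Zed, Wes, Ned, Tao, Uma, Kim, Ava, Quy, Ola, Fay, Gus); the graph is connected.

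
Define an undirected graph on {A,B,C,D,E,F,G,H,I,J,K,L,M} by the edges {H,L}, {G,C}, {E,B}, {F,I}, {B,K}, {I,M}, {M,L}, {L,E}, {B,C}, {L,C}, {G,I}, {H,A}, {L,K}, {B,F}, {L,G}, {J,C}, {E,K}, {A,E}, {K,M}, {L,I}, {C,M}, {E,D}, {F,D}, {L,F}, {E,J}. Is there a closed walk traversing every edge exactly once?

No

Degrees: A:2, B:4, C:5, D:2, E:6, F:4, G:3, H:2, I:4, J:2, K:4, L:8, M:4
Vertices with odd degree: C, G. An Eulerian circuit requires all degrees even.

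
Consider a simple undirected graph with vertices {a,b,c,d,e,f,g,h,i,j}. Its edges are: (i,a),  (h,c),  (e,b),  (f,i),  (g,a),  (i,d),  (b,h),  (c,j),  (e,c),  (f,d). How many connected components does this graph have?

2

Component: {a, d, f, g, i}
Component: {b, c, e, h, j}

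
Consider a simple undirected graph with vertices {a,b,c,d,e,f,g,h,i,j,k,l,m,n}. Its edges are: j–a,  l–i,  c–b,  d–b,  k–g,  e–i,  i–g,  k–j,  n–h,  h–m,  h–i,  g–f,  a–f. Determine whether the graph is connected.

Component: {b, c, d}
Component: {a, e, f, g, h, i, j, k, l, m, n}
No edge joins these 2 groups, so the graph is disconnected.

No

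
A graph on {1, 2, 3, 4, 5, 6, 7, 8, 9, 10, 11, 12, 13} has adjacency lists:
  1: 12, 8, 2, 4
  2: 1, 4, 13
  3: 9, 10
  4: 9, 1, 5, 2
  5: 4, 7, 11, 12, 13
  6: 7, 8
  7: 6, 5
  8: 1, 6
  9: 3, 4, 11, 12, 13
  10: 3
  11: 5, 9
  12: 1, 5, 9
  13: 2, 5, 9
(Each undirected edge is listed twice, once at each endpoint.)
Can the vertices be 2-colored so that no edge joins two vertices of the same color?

No

The cycle 2-1-4-2 has length 3, which is odd, so the graph is not bipartite.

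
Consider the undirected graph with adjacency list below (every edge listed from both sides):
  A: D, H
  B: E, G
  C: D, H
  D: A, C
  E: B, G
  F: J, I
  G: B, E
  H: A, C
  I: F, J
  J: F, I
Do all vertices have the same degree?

Degrees: A:2, B:2, C:2, D:2, E:2, F:2, G:2, H:2, I:2, J:2
Every vertex has degree 2, so the graph is 2-regular.

Yes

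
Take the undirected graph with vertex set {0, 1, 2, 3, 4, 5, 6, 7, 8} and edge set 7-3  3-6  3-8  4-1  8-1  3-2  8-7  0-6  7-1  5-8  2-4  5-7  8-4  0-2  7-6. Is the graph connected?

A breadth-first search from 0 visits 0, 6, 2, 7, 3, 4, 5, 1, 8 — all 9 vertices — so the graph is connected.

Yes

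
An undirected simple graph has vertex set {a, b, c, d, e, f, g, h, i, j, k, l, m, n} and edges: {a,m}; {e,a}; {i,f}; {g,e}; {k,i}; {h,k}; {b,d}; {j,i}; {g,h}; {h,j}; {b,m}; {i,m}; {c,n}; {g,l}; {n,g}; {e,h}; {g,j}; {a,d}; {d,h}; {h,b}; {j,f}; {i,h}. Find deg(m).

Neighbors of m: a, b, i.

3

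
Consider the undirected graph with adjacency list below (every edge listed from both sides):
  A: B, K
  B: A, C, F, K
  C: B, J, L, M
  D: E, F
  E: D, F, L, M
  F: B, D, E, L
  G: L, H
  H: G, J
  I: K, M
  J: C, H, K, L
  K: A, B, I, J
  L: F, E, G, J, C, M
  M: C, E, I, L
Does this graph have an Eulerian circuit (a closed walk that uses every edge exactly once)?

Degrees: A:2, B:4, C:4, D:2, E:4, F:4, G:2, H:2, I:2, J:4, K:4, L:6, M:4
All degrees are even and the non-isolated vertices are connected — an Eulerian circuit exists.

Yes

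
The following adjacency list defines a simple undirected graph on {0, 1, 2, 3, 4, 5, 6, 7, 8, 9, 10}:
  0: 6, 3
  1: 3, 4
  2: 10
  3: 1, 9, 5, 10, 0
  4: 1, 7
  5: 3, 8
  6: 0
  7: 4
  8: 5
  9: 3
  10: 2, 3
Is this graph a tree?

The graph has 11 vertices and 10 edges.
Connected and |E| = |V| - 1, which characterizes a tree.

Yes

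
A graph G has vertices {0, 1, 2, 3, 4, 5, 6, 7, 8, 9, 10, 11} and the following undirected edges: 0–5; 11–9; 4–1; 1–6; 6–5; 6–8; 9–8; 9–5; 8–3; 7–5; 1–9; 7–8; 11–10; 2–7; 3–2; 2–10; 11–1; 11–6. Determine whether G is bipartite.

The cycle 9-1-11-9 has length 3, which is odd, so the graph is not bipartite.

No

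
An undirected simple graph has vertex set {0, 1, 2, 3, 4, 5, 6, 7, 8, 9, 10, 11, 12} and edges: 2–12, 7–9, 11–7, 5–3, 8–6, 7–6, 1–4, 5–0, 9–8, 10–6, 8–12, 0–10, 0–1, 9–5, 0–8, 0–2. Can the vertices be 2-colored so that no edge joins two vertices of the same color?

Color {1, 2, 5, 7, 8, 10} black and {0, 3, 4, 6, 9, 11, 12} white. No edge joins two same-colored vertices, so the graph is bipartite.

Yes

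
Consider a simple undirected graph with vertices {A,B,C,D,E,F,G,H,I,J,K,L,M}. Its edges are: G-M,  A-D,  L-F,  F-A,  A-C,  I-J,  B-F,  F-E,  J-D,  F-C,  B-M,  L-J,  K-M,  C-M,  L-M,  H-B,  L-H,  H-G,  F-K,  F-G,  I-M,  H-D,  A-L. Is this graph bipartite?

No

The cycle L-A-F-L has length 3, which is odd, so the graph is not bipartite.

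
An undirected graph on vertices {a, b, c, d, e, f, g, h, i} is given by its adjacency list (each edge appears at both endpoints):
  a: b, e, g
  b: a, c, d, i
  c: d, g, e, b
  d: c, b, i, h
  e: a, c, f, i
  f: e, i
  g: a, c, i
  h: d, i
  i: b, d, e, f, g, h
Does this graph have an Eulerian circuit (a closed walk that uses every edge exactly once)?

No

Degrees: a:3, b:4, c:4, d:4, e:4, f:2, g:3, h:2, i:6
a, g have odd degree; an Eulerian circuit needs every degree to be even, so none exists.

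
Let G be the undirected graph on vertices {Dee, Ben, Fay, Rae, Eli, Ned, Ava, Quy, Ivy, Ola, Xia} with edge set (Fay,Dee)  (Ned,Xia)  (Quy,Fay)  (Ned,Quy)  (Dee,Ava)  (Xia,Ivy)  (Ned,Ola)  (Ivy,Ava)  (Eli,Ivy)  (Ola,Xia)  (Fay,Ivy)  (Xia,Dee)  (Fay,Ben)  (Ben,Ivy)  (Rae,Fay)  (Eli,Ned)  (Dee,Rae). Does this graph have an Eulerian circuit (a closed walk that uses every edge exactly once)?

No

Degrees: Dee:4, Ben:2, Fay:5, Rae:2, Eli:2, Ned:4, Ava:2, Quy:2, Ivy:5, Ola:2, Xia:4
Fay, Ivy have odd degree; an Eulerian circuit needs every degree to be even, so none exists.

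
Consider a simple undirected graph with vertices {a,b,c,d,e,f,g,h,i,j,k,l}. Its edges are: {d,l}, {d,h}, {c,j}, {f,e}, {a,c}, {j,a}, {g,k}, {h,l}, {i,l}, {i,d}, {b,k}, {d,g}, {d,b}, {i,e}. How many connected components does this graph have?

Component: {a, c, j}
Component: {b, d, e, f, g, h, i, k, l}

2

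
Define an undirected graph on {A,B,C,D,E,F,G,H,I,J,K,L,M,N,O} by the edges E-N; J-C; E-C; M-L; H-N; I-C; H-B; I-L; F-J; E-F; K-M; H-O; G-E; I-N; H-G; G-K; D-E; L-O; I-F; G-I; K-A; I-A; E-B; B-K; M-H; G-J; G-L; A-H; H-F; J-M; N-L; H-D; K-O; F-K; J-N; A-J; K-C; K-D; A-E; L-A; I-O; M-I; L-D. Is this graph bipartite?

L-I-O-L is an odd cycle (length 3), and a bipartite graph can contain only even cycles.

No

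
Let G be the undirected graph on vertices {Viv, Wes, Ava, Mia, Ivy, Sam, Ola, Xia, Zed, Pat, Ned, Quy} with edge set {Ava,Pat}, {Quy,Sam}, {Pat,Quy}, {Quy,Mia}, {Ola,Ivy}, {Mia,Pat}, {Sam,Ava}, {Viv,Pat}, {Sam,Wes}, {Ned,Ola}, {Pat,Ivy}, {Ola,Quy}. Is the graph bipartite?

No

Pat-Mia-Quy-Pat is an odd cycle (length 3), and a bipartite graph can contain only even cycles.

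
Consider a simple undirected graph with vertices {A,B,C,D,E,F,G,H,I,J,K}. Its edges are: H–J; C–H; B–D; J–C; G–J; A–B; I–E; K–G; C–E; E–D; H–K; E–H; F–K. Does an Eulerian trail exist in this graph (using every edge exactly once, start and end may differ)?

Degrees: A:1, B:2, C:3, D:2, E:4, F:1, G:2, H:4, I:1, J:3, K:3
Odd-degree vertices: A, C, F, I, J, K (6 total).
An Eulerian trail requires 0 or 2 odd-degree vertices; here there are 6.

No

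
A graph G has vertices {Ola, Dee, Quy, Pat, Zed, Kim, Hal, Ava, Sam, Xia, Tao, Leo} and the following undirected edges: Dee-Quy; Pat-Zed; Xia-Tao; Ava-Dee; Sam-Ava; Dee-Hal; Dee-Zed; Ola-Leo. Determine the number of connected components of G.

4

Component: {Kim}
Component: {Ola, Leo}
Component: {Xia, Tao}
Component: {Dee, Quy, Pat, Zed, Hal, Ava, Sam}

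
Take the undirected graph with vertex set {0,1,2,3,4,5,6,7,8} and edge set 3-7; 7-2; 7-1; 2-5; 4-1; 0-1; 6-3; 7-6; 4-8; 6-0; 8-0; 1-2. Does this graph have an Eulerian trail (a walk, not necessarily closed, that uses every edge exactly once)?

Degrees: 0:3, 1:4, 2:3, 3:2, 4:2, 5:1, 6:3, 7:4, 8:2
Odd-degree vertices: 0, 2, 5, 6 (4 total).
An Eulerian trail requires 0 or 2 odd-degree vertices; here there are 4.

No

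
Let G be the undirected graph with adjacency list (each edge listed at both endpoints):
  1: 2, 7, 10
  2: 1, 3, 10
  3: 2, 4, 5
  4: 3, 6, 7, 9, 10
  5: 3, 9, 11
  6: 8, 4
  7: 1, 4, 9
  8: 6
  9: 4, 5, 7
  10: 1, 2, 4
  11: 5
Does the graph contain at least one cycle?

The graph has 11 vertices, 15 edges, and 1 connected component.
Since 15 > 11 - 1, a cycle must exist; for instance 10-4-3-2-10.

Yes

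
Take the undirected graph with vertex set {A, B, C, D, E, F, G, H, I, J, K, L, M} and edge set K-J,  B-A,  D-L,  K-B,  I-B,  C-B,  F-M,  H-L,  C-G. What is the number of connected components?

4

Component: {E}
Component: {F, M}
Component: {D, H, L}
Component: {A, B, C, G, I, J, K}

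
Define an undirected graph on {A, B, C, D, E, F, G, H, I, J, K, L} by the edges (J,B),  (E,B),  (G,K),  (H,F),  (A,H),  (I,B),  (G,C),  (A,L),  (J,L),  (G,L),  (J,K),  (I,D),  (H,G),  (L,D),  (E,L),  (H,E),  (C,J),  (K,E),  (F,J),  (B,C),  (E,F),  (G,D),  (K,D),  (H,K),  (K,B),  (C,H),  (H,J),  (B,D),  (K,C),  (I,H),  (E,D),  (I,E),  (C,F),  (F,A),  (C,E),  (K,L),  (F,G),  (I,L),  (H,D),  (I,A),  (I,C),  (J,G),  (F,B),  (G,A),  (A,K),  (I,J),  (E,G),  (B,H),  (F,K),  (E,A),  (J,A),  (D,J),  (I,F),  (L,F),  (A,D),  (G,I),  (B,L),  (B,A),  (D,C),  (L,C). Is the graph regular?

Yes

Degrees: A:10, B:10, C:10, D:10, E:10, F:10, G:10, H:10, I:10, J:10, K:10, L:10
All degrees equal 10; the graph is regular.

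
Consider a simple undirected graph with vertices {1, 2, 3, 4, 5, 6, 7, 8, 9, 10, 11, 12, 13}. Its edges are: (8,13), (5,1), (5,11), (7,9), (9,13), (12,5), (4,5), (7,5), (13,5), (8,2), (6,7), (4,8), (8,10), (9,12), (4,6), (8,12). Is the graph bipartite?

Partition the vertices as {3, 5, 6, 8, 9} vs {1, 2, 4, 7, 10, 11, 12, 13}. Each listed edge has one endpoint in each part, so the graph is bipartite.

Yes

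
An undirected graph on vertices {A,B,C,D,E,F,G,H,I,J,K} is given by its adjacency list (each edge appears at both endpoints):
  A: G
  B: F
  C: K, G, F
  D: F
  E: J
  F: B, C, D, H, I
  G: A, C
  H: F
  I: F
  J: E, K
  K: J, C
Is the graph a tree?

Yes

|V| = 11, |E| = 10.
It is connected with exactly 10 edges, hence acyclic — it is a tree.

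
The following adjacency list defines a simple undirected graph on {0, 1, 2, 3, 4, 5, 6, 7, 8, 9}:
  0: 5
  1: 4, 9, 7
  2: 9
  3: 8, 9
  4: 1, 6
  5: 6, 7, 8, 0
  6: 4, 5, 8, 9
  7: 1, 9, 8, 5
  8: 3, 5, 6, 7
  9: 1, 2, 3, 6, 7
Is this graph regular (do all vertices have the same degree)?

Degrees: 0:1, 1:3, 2:1, 3:2, 4:2, 5:4, 6:4, 7:4, 8:4, 9:5
Degrees are not all equal (e.g. deg(0)=1 but deg(9)=5); not regular.

No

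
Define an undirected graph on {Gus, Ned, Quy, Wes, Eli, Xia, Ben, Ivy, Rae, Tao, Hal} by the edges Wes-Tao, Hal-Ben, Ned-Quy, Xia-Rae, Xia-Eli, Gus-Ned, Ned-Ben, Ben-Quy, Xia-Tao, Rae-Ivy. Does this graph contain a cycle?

Yes

The graph has 11 vertices, 10 edges, and 2 connected components.
Since 10 > 11 - 2, a cycle must exist; for instance Ned-Ben-Quy-Ned.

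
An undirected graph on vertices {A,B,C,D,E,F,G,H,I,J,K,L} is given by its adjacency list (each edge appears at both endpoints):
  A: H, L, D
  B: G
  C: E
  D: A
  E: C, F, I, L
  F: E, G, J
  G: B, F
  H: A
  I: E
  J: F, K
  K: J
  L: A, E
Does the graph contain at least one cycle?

No

|V| = 12, |E| = 11, number of components = 1.
A forest on 12 vertices with 1 component has exactly 11 edges, which matches — so no cycle.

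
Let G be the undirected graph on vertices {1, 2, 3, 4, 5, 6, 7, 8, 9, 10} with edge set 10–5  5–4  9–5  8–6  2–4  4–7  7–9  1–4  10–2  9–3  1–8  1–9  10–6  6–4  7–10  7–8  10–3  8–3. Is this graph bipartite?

Yes

Partition the vertices as {4, 8, 9, 10} vs {1, 2, 3, 5, 6, 7}. Each listed edge has one endpoint in each part, so the graph is bipartite.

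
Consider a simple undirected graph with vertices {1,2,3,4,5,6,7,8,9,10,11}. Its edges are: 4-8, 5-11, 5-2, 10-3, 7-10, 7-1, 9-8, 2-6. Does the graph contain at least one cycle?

|V| = 11, |E| = 8, number of components = 3.
A forest on 11 vertices with 3 components has exactly 8 edges, which matches — so no cycle.

No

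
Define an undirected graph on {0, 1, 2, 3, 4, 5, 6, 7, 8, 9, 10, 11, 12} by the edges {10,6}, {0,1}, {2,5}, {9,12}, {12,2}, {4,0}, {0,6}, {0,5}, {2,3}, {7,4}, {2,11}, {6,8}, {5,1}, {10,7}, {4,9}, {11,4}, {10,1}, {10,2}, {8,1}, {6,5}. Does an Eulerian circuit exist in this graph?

Degrees: 0:4, 1:4, 2:5, 3:1, 4:4, 5:4, 6:4, 7:2, 8:2, 9:2, 10:4, 11:2, 12:2
Vertices with odd degree: 2, 3. An Eulerian circuit requires all degrees even.

No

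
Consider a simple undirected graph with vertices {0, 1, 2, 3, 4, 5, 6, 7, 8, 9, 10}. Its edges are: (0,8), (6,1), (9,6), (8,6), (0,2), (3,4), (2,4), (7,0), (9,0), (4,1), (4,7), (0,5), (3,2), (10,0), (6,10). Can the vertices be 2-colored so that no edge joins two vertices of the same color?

No

3-2-4-3 is an odd cycle (length 3), and a bipartite graph can contain only even cycles.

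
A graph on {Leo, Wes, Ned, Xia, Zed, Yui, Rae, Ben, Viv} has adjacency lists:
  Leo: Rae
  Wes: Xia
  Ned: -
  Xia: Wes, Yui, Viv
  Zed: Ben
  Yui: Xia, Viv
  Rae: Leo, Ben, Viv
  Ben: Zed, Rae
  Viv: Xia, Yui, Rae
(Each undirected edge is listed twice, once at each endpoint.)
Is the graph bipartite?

No

Xia-Yui-Viv-Xia is an odd cycle (length 3), and a bipartite graph can contain only even cycles.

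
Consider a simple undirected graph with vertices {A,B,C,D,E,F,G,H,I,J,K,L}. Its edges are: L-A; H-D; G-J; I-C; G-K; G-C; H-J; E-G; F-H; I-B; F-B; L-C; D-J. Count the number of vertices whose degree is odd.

6

Degrees: A:1, B:2, C:3, D:2, E:1, F:2, G:4, H:3, I:2, J:3, K:1, L:2
Odd-degree vertices: A, C, E, H, J, K.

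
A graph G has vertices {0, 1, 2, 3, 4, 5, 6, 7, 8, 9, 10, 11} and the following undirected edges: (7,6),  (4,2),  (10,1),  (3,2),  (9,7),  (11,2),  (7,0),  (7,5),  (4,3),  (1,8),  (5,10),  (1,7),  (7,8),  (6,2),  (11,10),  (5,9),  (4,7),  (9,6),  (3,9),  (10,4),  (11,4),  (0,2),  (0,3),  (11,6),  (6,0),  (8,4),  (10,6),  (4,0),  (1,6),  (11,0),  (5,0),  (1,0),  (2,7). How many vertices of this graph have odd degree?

Degrees: 0:8, 1:5, 2:6, 3:4, 4:7, 5:4, 6:7, 7:8, 8:3, 9:4, 10:5, 11:5
Odd-degree vertices: 1, 4, 6, 8, 10, 11.

6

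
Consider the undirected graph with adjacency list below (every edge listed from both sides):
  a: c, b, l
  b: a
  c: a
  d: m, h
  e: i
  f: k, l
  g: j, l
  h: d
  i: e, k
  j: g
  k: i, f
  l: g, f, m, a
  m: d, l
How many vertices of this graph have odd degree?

6

Degrees: a:3, b:1, c:1, d:2, e:1, f:2, g:2, h:1, i:2, j:1, k:2, l:4, m:2
Odd-degree vertices: a, b, c, e, h, j.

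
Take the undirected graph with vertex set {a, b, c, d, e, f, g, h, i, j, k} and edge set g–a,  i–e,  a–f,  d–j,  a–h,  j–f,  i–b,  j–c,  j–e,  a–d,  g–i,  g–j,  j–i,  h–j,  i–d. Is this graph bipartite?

d-i-j-d is an odd cycle (length 3), and a bipartite graph can contain only even cycles.

No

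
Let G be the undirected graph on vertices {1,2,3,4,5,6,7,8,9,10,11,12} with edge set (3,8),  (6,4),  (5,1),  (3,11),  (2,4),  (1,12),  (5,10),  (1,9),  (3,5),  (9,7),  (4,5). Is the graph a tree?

Yes

The graph has 12 vertices and 11 edges.
It is connected with exactly 11 edges, hence acyclic — it is a tree.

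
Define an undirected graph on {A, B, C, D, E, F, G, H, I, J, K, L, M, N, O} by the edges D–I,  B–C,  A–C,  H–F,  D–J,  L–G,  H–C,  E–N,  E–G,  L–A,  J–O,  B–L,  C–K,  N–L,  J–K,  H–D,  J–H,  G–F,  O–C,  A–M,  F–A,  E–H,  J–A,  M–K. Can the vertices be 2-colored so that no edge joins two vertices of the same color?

No

The cycle H-D-J-H has length 3, which is odd, so the graph is not bipartite.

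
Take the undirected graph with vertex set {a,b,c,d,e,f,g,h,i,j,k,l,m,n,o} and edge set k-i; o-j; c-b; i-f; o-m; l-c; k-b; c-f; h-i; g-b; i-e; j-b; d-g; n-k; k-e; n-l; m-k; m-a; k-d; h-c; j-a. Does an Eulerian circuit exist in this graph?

Degrees: a:2, b:4, c:4, d:2, e:2, f:2, g:2, h:2, i:4, j:3, k:6, l:2, m:3, n:2, o:2
Vertices with odd degree: j, m. An Eulerian circuit requires all degrees even.

No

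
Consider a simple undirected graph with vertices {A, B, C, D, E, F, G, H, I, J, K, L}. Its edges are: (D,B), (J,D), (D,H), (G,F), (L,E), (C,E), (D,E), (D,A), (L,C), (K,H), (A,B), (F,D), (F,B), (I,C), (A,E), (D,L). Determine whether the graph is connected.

Starting from A and exploring outward reaches every vertex (A, D, B, E, L, H, F, J, C, K, G, I); the graph is connected.

Yes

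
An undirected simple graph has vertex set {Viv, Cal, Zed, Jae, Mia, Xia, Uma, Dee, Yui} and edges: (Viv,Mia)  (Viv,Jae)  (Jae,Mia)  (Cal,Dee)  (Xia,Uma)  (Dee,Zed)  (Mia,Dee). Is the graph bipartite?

No

Viv-Jae-Mia-Viv is an odd cycle (length 3), and a bipartite graph can contain only even cycles.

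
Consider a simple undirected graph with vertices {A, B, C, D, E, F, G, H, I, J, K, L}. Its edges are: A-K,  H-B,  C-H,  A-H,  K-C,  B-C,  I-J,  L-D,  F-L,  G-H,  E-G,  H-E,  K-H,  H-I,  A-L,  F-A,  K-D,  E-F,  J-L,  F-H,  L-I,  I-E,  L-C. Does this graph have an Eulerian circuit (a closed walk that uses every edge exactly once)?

Degrees: A:4, B:2, C:4, D:2, E:4, F:4, G:2, H:8, I:4, J:2, K:4, L:6
Every vertex has even degree and the edges form a single connected piece, so an Eulerian circuit exists.

Yes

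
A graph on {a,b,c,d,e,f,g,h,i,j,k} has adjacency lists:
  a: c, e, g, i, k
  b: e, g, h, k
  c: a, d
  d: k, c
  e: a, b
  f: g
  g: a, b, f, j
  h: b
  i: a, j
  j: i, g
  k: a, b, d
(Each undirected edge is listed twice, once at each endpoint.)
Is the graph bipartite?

Yes

Color {c, e, g, h, i, k} black and {a, b, d, f, j} white. No edge joins two same-colored vertices, so the graph is bipartite.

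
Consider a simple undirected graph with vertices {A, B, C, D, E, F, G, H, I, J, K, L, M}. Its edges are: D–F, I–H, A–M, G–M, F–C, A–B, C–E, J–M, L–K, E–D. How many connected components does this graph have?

4

Component: {H, I}
Component: {K, L}
Component: {C, D, E, F}
Component: {A, B, G, J, M}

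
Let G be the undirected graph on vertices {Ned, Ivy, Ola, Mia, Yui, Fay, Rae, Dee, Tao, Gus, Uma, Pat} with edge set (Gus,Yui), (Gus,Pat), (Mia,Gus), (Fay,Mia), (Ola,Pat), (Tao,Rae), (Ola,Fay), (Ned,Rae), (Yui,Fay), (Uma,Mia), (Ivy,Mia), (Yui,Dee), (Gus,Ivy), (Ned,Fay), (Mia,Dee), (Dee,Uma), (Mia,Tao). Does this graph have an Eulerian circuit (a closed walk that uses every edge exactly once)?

No

Degrees: Ned:2, Ivy:2, Ola:2, Mia:6, Yui:3, Fay:4, Rae:2, Dee:3, Tao:2, Gus:4, Uma:2, Pat:2
Vertices with odd degree: Yui, Dee. An Eulerian circuit requires all degrees even.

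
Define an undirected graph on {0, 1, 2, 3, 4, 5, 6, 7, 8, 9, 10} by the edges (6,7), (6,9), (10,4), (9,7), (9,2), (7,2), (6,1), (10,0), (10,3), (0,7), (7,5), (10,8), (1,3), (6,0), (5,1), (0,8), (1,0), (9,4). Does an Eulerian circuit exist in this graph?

No

Degrees: 0:5, 1:4, 2:2, 3:2, 4:2, 5:2, 6:4, 7:5, 8:2, 9:4, 10:4
0, 7 have odd degree; an Eulerian circuit needs every degree to be even, so none exists.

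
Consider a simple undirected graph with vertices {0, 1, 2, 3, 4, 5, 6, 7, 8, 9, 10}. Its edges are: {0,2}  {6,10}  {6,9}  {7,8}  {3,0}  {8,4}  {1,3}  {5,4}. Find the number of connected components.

Component: {6, 9, 10}
Component: {0, 1, 2, 3}
Component: {4, 5, 7, 8}

3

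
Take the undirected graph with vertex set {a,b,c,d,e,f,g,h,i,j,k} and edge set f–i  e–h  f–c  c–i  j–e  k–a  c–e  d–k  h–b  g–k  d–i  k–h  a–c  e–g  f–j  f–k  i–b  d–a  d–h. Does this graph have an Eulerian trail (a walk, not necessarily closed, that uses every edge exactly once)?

Yes

Degrees: a:3, b:2, c:4, d:4, e:4, f:4, g:2, h:4, i:4, j:2, k:5
Odd-degree vertices: a, k (2 total).
With 2 odd-degree vertices and all edges in one connected piece, an Eulerian trail exists (from a to k).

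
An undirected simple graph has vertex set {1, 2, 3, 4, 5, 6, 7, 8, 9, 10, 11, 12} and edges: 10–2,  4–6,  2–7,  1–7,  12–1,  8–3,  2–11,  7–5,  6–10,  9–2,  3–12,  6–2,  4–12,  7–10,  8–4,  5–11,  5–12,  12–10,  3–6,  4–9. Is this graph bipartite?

10-2-7-10 is an odd cycle (length 3), and a bipartite graph can contain only even cycles.

No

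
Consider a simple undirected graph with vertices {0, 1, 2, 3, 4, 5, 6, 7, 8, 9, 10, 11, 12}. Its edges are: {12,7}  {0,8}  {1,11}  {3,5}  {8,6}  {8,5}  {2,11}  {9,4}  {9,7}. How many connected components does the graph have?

4

Component: {10}
Component: {1, 2, 11}
Component: {4, 7, 9, 12}
Component: {0, 3, 5, 6, 8}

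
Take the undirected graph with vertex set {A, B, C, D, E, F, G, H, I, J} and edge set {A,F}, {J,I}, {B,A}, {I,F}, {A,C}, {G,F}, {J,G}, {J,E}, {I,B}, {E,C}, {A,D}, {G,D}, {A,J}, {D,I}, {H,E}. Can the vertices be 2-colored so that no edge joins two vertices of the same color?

Color {B, C, D, F, H, J} black and {A, E, G, I} white. No edge joins two same-colored vertices, so the graph is bipartite.

Yes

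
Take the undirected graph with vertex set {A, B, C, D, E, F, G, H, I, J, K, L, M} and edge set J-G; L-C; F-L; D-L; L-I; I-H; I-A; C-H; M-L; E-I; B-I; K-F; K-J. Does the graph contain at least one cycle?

|V| = 13, |E| = 13, number of components = 1.
One cycle is I-L-C-H-I.

Yes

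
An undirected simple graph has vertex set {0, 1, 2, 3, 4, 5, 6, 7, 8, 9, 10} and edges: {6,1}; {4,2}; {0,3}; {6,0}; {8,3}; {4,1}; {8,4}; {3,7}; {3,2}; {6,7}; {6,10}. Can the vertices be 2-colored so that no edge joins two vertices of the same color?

Yes

Partition the vertices as {3, 4, 5, 6, 9} vs {0, 1, 2, 7, 8, 10}. Each listed edge has one endpoint in each part, so the graph is bipartite.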